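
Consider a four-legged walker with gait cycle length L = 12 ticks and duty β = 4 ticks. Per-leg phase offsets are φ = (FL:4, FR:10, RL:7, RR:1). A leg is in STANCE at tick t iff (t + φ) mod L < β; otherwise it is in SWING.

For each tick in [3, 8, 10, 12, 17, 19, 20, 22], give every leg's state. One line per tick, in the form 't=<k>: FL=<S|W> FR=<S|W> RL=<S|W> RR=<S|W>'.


t=3: phase=(7,1,10,4) vs β=4 → FL=W FR=S RL=W RR=W
t=8: phase=(0,6,3,9) vs β=4 → FL=S FR=W RL=S RR=W
t=10: phase=(2,8,5,11) vs β=4 → FL=S FR=W RL=W RR=W
t=12: phase=(4,10,7,1) vs β=4 → FL=W FR=W RL=W RR=S
t=17: phase=(9,3,0,6) vs β=4 → FL=W FR=S RL=S RR=W
t=19: phase=(11,5,2,8) vs β=4 → FL=W FR=W RL=S RR=W
t=20: phase=(0,6,3,9) vs β=4 → FL=S FR=W RL=S RR=W
t=22: phase=(2,8,5,11) vs β=4 → FL=S FR=W RL=W RR=W

t=3: FL=W FR=S RL=W RR=W
t=8: FL=S FR=W RL=S RR=W
t=10: FL=S FR=W RL=W RR=W
t=12: FL=W FR=W RL=W RR=S
t=17: FL=W FR=S RL=S RR=W
t=19: FL=W FR=W RL=S RR=W
t=20: FL=S FR=W RL=S RR=W
t=22: FL=S FR=W RL=W RR=W


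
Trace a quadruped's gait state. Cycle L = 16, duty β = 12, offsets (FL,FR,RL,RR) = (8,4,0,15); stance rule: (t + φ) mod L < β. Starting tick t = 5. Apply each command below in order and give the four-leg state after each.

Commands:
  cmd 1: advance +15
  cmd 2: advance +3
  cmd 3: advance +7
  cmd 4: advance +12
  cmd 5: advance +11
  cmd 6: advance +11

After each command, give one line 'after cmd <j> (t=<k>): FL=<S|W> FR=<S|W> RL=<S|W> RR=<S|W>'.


start t=5: FL=W FR=S RL=S RR=S
cmd 1: advance +15 → t=20, phase=(12,8,4,3) → FL=W FR=S RL=S RR=S
cmd 2: advance +3 → t=23, phase=(15,11,7,6) → FL=W FR=S RL=S RR=S
cmd 3: advance +7 → t=30, phase=(6,2,14,13) → FL=S FR=S RL=W RR=W
cmd 4: advance +12 → t=42, phase=(2,14,10,9) → FL=S FR=W RL=S RR=S
cmd 5: advance +11 → t=53, phase=(13,9,5,4) → FL=W FR=S RL=S RR=S
cmd 6: advance +11 → t=64, phase=(8,4,0,15) → FL=S FR=S RL=S RR=W

after cmd 1 (t=20): FL=W FR=S RL=S RR=S
after cmd 2 (t=23): FL=W FR=S RL=S RR=S
after cmd 3 (t=30): FL=S FR=S RL=W RR=W
after cmd 4 (t=42): FL=S FR=W RL=S RR=S
after cmd 5 (t=53): FL=W FR=S RL=S RR=S
after cmd 6 (t=64): FL=S FR=S RL=S RR=W


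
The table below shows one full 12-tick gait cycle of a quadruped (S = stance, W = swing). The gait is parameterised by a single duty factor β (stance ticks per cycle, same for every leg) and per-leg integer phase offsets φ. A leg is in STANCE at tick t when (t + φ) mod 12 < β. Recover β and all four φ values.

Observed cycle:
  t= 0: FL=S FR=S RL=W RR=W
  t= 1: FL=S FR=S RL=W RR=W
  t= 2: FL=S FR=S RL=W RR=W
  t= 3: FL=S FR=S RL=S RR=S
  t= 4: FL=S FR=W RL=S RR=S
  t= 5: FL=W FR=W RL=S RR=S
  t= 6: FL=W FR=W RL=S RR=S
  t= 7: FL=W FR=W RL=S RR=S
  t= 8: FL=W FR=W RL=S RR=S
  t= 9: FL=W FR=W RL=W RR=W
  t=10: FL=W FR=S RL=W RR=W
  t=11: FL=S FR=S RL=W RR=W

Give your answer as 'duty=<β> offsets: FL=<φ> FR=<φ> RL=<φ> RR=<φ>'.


duty=6 offsets: FL=1 FR=2 RL=9 RR=9

duty β = stance ticks per leg = 6
FL: stance ticks = 6; W→S at t=11 → φ=1
FR: stance ticks = 6; W→S at t=10 → φ=2
RL: stance ticks = 6; W→S at t=3 → φ=9
RR: stance ticks = 6; W→S at t=3 → φ=9


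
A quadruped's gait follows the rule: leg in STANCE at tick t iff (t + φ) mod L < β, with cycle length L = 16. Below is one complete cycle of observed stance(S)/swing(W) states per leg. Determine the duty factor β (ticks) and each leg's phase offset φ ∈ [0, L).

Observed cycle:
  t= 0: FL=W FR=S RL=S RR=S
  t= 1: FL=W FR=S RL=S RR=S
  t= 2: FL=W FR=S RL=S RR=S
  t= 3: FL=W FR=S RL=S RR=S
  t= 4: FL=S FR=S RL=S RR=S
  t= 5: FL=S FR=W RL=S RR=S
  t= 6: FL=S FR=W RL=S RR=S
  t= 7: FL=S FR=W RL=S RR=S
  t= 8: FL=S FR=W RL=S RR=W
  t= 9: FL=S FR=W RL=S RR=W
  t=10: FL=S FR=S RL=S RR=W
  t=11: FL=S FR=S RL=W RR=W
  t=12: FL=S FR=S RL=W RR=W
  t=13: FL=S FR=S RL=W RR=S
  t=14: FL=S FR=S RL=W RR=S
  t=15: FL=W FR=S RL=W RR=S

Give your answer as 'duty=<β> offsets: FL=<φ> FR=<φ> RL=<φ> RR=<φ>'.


duty=11 offsets: FL=12 FR=6 RL=0 RR=3

duty β = stance ticks per leg = 11
FL: stance ticks = 11; W→S at t=4 → φ=12
FR: stance ticks = 11; W→S at t=10 → φ=6
RL: stance ticks = 11; W→S at t=0 → φ=0
RR: stance ticks = 11; W→S at t=13 → φ=3


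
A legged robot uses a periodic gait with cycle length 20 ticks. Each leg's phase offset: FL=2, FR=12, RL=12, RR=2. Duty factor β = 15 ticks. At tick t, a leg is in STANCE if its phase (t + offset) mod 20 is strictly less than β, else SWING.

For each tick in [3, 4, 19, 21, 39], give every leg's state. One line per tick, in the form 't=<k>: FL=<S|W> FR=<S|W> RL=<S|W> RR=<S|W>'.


t=3: FL=S FR=W RL=W RR=S
t=4: FL=S FR=W RL=W RR=S
t=19: FL=S FR=S RL=S RR=S
t=21: FL=S FR=S RL=S RR=S
t=39: FL=S FR=S RL=S RR=S

t=3: phase=(5,15,15,5) vs β=15 → FL=S FR=W RL=W RR=S
t=4: phase=(6,16,16,6) vs β=15 → FL=S FR=W RL=W RR=S
t=19: phase=(1,11,11,1) vs β=15 → FL=S FR=S RL=S RR=S
t=21: phase=(3,13,13,3) vs β=15 → FL=S FR=S RL=S RR=S
t=39: phase=(1,11,11,1) vs β=15 → FL=S FR=S RL=S RR=S


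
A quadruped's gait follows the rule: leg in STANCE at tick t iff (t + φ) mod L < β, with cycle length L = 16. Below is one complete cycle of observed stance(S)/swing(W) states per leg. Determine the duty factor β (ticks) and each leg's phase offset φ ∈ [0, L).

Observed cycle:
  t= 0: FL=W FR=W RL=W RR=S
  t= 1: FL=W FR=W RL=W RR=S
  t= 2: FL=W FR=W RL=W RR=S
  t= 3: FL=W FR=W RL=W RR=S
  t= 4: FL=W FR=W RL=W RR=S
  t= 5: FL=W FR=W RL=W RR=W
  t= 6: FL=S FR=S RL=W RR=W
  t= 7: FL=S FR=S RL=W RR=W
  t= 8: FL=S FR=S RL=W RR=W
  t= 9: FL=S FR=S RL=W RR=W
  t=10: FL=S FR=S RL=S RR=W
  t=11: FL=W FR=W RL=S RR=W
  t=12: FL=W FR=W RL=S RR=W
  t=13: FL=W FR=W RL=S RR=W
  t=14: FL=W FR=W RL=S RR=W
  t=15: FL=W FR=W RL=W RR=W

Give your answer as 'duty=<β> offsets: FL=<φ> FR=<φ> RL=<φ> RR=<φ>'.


duty β = stance ticks per leg = 5
FL: stance ticks = 5; W→S at t=6 → φ=10
FR: stance ticks = 5; W→S at t=6 → φ=10
RL: stance ticks = 5; W→S at t=10 → φ=6
RR: stance ticks = 5; W→S at t=0 → φ=0

duty=5 offsets: FL=10 FR=10 RL=6 RR=0


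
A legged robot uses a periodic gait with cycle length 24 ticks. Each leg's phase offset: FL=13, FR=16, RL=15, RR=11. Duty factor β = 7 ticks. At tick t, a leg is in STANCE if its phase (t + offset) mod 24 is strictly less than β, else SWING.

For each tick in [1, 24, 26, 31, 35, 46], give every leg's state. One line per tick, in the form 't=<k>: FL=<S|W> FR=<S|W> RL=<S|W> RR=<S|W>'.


t=1: FL=W FR=W RL=W RR=W
t=24: FL=W FR=W RL=W RR=W
t=26: FL=W FR=W RL=W RR=W
t=31: FL=W FR=W RL=W RR=W
t=35: FL=S FR=S RL=S RR=W
t=46: FL=W FR=W RL=W RR=W

t=1: phase=(14,17,16,12) vs β=7 → FL=W FR=W RL=W RR=W
t=24: phase=(13,16,15,11) vs β=7 → FL=W FR=W RL=W RR=W
t=26: phase=(15,18,17,13) vs β=7 → FL=W FR=W RL=W RR=W
t=31: phase=(20,23,22,18) vs β=7 → FL=W FR=W RL=W RR=W
t=35: phase=(0,3,2,22) vs β=7 → FL=S FR=S RL=S RR=W
t=46: phase=(11,14,13,9) vs β=7 → FL=W FR=W RL=W RR=W


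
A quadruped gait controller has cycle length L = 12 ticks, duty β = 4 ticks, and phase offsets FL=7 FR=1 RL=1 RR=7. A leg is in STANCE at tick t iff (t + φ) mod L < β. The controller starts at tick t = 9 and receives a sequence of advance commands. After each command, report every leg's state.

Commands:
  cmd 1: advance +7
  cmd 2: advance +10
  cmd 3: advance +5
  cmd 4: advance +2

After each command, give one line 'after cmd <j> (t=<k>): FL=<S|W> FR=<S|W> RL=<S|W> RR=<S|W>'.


after cmd 1 (t=16): FL=W FR=W RL=W RR=W
after cmd 2 (t=26): FL=W FR=S RL=S RR=W
after cmd 3 (t=31): FL=S FR=W RL=W RR=S
after cmd 4 (t=33): FL=W FR=W RL=W RR=W

start t=9: FL=W FR=W RL=W RR=W
cmd 1: advance +7 → t=16, phase=(11,5,5,11) → FL=W FR=W RL=W RR=W
cmd 2: advance +10 → t=26, phase=(9,3,3,9) → FL=W FR=S RL=S RR=W
cmd 3: advance +5 → t=31, phase=(2,8,8,2) → FL=S FR=W RL=W RR=S
cmd 4: advance +2 → t=33, phase=(4,10,10,4) → FL=W FR=W RL=W RR=W


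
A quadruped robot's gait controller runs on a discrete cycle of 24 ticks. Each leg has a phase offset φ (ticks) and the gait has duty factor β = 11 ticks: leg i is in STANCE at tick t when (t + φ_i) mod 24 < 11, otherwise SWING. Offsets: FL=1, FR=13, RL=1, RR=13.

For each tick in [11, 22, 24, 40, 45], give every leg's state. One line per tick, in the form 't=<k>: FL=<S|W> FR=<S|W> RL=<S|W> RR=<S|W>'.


t=11: phase=(12,0,12,0) vs β=11 → FL=W FR=S RL=W RR=S
t=22: phase=(23,11,23,11) vs β=11 → FL=W FR=W RL=W RR=W
t=24: phase=(1,13,1,13) vs β=11 → FL=S FR=W RL=S RR=W
t=40: phase=(17,5,17,5) vs β=11 → FL=W FR=S RL=W RR=S
t=45: phase=(22,10,22,10) vs β=11 → FL=W FR=S RL=W RR=S

t=11: FL=W FR=S RL=W RR=S
t=22: FL=W FR=W RL=W RR=W
t=24: FL=S FR=W RL=S RR=W
t=40: FL=W FR=S RL=W RR=S
t=45: FL=W FR=S RL=W RR=S


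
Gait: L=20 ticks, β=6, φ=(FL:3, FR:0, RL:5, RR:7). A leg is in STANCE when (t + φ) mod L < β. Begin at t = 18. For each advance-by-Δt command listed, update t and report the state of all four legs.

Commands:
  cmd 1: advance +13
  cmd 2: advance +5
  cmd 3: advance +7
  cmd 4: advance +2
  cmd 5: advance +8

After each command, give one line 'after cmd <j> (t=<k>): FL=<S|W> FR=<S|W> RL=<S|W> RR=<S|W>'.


after cmd 1 (t=31): FL=W FR=W RL=W RR=W
after cmd 2 (t=36): FL=W FR=W RL=S RR=S
after cmd 3 (t=43): FL=W FR=S RL=W RR=W
after cmd 4 (t=45): FL=W FR=S RL=W RR=W
after cmd 5 (t=53): FL=W FR=W RL=W RR=S

start t=18: FL=S FR=W RL=S RR=S
cmd 1: advance +13 → t=31, phase=(14,11,16,18) → FL=W FR=W RL=W RR=W
cmd 2: advance +5 → t=36, phase=(19,16,1,3) → FL=W FR=W RL=S RR=S
cmd 3: advance +7 → t=43, phase=(6,3,8,10) → FL=W FR=S RL=W RR=W
cmd 4: advance +2 → t=45, phase=(8,5,10,12) → FL=W FR=S RL=W RR=W
cmd 5: advance +8 → t=53, phase=(16,13,18,0) → FL=W FR=W RL=W RR=S


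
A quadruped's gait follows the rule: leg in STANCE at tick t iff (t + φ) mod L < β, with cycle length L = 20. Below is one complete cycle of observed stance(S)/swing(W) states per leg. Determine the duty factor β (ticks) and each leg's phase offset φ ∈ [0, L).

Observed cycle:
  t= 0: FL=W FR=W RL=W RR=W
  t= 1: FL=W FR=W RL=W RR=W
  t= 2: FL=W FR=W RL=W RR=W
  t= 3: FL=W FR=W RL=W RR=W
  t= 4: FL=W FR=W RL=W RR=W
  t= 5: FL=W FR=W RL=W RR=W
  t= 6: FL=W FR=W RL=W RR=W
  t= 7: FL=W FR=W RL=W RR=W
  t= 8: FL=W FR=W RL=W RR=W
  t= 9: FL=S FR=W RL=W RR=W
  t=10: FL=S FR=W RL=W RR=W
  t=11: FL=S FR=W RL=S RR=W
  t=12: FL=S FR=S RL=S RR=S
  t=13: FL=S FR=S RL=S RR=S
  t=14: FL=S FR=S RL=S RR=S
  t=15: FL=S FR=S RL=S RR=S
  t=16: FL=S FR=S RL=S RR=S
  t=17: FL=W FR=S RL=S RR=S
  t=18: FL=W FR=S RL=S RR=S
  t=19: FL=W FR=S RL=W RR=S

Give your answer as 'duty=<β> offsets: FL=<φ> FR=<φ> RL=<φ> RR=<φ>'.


duty=8 offsets: FL=11 FR=8 RL=9 RR=8

duty β = stance ticks per leg = 8
FL: stance ticks = 8; W→S at t=9 → φ=11
FR: stance ticks = 8; W→S at t=12 → φ=8
RL: stance ticks = 8; W→S at t=11 → φ=9
RR: stance ticks = 8; W→S at t=12 → φ=8


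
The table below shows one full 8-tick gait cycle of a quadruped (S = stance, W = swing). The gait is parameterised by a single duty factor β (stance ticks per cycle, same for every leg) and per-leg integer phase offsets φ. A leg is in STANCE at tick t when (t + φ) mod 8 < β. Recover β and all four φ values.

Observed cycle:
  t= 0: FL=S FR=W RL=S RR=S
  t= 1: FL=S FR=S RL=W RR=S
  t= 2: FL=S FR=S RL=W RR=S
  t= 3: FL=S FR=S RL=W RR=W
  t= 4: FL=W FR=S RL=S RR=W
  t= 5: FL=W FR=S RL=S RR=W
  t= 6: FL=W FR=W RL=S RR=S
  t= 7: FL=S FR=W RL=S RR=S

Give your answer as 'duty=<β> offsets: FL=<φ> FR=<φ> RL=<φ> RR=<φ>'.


duty β = stance ticks per leg = 5
FL: stance ticks = 5; W→S at t=7 → φ=1
FR: stance ticks = 5; W→S at t=1 → φ=7
RL: stance ticks = 5; W→S at t=4 → φ=4
RR: stance ticks = 5; W→S at t=6 → φ=2

duty=5 offsets: FL=1 FR=7 RL=4 RR=2


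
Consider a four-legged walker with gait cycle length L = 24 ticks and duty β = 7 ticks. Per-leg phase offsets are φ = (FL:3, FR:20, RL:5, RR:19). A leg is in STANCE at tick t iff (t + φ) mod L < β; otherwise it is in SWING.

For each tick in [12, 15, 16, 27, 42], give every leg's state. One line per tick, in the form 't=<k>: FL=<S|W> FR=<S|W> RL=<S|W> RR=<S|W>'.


t=12: phase=(15,8,17,7) vs β=7 → FL=W FR=W RL=W RR=W
t=15: phase=(18,11,20,10) vs β=7 → FL=W FR=W RL=W RR=W
t=16: phase=(19,12,21,11) vs β=7 → FL=W FR=W RL=W RR=W
t=27: phase=(6,23,8,22) vs β=7 → FL=S FR=W RL=W RR=W
t=42: phase=(21,14,23,13) vs β=7 → FL=W FR=W RL=W RR=W

t=12: FL=W FR=W RL=W RR=W
t=15: FL=W FR=W RL=W RR=W
t=16: FL=W FR=W RL=W RR=W
t=27: FL=S FR=W RL=W RR=W
t=42: FL=W FR=W RL=W RR=W


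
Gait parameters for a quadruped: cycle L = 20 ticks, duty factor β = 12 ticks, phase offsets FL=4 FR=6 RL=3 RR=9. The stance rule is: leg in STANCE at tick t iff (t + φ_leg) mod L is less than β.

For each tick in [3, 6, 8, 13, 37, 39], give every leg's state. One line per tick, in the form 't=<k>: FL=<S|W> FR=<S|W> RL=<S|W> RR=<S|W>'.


t=3: phase=(7,9,6,12) vs β=12 → FL=S FR=S RL=S RR=W
t=6: phase=(10,12,9,15) vs β=12 → FL=S FR=W RL=S RR=W
t=8: phase=(12,14,11,17) vs β=12 → FL=W FR=W RL=S RR=W
t=13: phase=(17,19,16,2) vs β=12 → FL=W FR=W RL=W RR=S
t=37: phase=(1,3,0,6) vs β=12 → FL=S FR=S RL=S RR=S
t=39: phase=(3,5,2,8) vs β=12 → FL=S FR=S RL=S RR=S

t=3: FL=S FR=S RL=S RR=W
t=6: FL=S FR=W RL=S RR=W
t=8: FL=W FR=W RL=S RR=W
t=13: FL=W FR=W RL=W RR=S
t=37: FL=S FR=S RL=S RR=S
t=39: FL=S FR=S RL=S RR=S


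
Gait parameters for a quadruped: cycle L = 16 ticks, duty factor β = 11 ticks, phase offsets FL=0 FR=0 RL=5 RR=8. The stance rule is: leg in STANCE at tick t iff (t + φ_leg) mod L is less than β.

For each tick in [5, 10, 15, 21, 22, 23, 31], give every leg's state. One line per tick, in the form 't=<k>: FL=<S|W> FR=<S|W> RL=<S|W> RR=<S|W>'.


t=5: phase=(5,5,10,13) vs β=11 → FL=S FR=S RL=S RR=W
t=10: phase=(10,10,15,2) vs β=11 → FL=S FR=S RL=W RR=S
t=15: phase=(15,15,4,7) vs β=11 → FL=W FR=W RL=S RR=S
t=21: phase=(5,5,10,13) vs β=11 → FL=S FR=S RL=S RR=W
t=22: phase=(6,6,11,14) vs β=11 → FL=S FR=S RL=W RR=W
t=23: phase=(7,7,12,15) vs β=11 → FL=S FR=S RL=W RR=W
t=31: phase=(15,15,4,7) vs β=11 → FL=W FR=W RL=S RR=S

t=5: FL=S FR=S RL=S RR=W
t=10: FL=S FR=S RL=W RR=S
t=15: FL=W FR=W RL=S RR=S
t=21: FL=S FR=S RL=S RR=W
t=22: FL=S FR=S RL=W RR=W
t=23: FL=S FR=S RL=W RR=W
t=31: FL=W FR=W RL=S RR=S


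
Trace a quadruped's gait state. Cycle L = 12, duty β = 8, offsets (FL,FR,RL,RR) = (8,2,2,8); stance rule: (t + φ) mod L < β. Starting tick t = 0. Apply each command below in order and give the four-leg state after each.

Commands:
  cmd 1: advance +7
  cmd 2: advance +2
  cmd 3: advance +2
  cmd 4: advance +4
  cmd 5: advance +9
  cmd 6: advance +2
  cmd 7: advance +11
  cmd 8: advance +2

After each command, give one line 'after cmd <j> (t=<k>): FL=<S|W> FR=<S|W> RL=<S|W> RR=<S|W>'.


after cmd 1 (t=7): FL=S FR=W RL=W RR=S
after cmd 2 (t=9): FL=S FR=W RL=W RR=S
after cmd 3 (t=11): FL=S FR=S RL=S RR=S
after cmd 4 (t=15): FL=W FR=S RL=S RR=W
after cmd 5 (t=24): FL=W FR=S RL=S RR=W
after cmd 6 (t=26): FL=W FR=S RL=S RR=W
after cmd 7 (t=37): FL=W FR=S RL=S RR=W
after cmd 8 (t=39): FL=W FR=S RL=S RR=W

start t=0: FL=W FR=S RL=S RR=W
cmd 1: advance +7 → t=7, phase=(3,9,9,3) → FL=S FR=W RL=W RR=S
cmd 2: advance +2 → t=9, phase=(5,11,11,5) → FL=S FR=W RL=W RR=S
cmd 3: advance +2 → t=11, phase=(7,1,1,7) → FL=S FR=S RL=S RR=S
cmd 4: advance +4 → t=15, phase=(11,5,5,11) → FL=W FR=S RL=S RR=W
cmd 5: advance +9 → t=24, phase=(8,2,2,8) → FL=W FR=S RL=S RR=W
cmd 6: advance +2 → t=26, phase=(10,4,4,10) → FL=W FR=S RL=S RR=W
cmd 7: advance +11 → t=37, phase=(9,3,3,9) → FL=W FR=S RL=S RR=W
cmd 8: advance +2 → t=39, phase=(11,5,5,11) → FL=W FR=S RL=S RR=W


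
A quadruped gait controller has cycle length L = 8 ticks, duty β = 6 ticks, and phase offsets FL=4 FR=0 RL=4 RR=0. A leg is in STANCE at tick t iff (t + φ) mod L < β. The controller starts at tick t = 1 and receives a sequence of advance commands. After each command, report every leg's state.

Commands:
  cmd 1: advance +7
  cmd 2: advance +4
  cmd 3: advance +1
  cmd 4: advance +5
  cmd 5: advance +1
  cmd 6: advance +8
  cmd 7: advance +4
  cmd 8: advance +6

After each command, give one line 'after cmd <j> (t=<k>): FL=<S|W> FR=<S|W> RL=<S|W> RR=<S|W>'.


after cmd 1 (t=8): FL=S FR=S RL=S RR=S
after cmd 2 (t=12): FL=S FR=S RL=S RR=S
after cmd 3 (t=13): FL=S FR=S RL=S RR=S
after cmd 4 (t=18): FL=W FR=S RL=W RR=S
after cmd 5 (t=19): FL=W FR=S RL=W RR=S
after cmd 6 (t=27): FL=W FR=S RL=W RR=S
after cmd 7 (t=31): FL=S FR=W RL=S RR=W
after cmd 8 (t=37): FL=S FR=S RL=S RR=S

start t=1: FL=S FR=S RL=S RR=S
cmd 1: advance +7 → t=8, phase=(4,0,4,0) → FL=S FR=S RL=S RR=S
cmd 2: advance +4 → t=12, phase=(0,4,0,4) → FL=S FR=S RL=S RR=S
cmd 3: advance +1 → t=13, phase=(1,5,1,5) → FL=S FR=S RL=S RR=S
cmd 4: advance +5 → t=18, phase=(6,2,6,2) → FL=W FR=S RL=W RR=S
cmd 5: advance +1 → t=19, phase=(7,3,7,3) → FL=W FR=S RL=W RR=S
cmd 6: advance +8 → t=27, phase=(7,3,7,3) → FL=W FR=S RL=W RR=S
cmd 7: advance +4 → t=31, phase=(3,7,3,7) → FL=S FR=W RL=S RR=W
cmd 8: advance +6 → t=37, phase=(1,5,1,5) → FL=S FR=S RL=S RR=S


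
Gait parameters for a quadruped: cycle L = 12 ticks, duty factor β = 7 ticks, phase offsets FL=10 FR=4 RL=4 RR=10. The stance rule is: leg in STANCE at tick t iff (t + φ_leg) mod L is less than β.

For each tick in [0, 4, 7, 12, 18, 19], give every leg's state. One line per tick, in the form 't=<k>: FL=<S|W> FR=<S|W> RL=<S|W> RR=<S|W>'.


t=0: phase=(10,4,4,10) vs β=7 → FL=W FR=S RL=S RR=W
t=4: phase=(2,8,8,2) vs β=7 → FL=S FR=W RL=W RR=S
t=7: phase=(5,11,11,5) vs β=7 → FL=S FR=W RL=W RR=S
t=12: phase=(10,4,4,10) vs β=7 → FL=W FR=S RL=S RR=W
t=18: phase=(4,10,10,4) vs β=7 → FL=S FR=W RL=W RR=S
t=19: phase=(5,11,11,5) vs β=7 → FL=S FR=W RL=W RR=S

t=0: FL=W FR=S RL=S RR=W
t=4: FL=S FR=W RL=W RR=S
t=7: FL=S FR=W RL=W RR=S
t=12: FL=W FR=S RL=S RR=W
t=18: FL=S FR=W RL=W RR=S
t=19: FL=S FR=W RL=W RR=S


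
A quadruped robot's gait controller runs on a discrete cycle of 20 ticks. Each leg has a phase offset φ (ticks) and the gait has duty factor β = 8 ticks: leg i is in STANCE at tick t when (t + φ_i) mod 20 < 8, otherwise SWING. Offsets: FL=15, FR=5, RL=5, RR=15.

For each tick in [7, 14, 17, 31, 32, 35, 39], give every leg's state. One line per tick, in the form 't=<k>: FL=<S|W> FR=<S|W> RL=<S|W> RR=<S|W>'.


t=7: phase=(2,12,12,2) vs β=8 → FL=S FR=W RL=W RR=S
t=14: phase=(9,19,19,9) vs β=8 → FL=W FR=W RL=W RR=W
t=17: phase=(12,2,2,12) vs β=8 → FL=W FR=S RL=S RR=W
t=31: phase=(6,16,16,6) vs β=8 → FL=S FR=W RL=W RR=S
t=32: phase=(7,17,17,7) vs β=8 → FL=S FR=W RL=W RR=S
t=35: phase=(10,0,0,10) vs β=8 → FL=W FR=S RL=S RR=W
t=39: phase=(14,4,4,14) vs β=8 → FL=W FR=S RL=S RR=W

t=7: FL=S FR=W RL=W RR=S
t=14: FL=W FR=W RL=W RR=W
t=17: FL=W FR=S RL=S RR=W
t=31: FL=S FR=W RL=W RR=S
t=32: FL=S FR=W RL=W RR=S
t=35: FL=W FR=S RL=S RR=W
t=39: FL=W FR=S RL=S RR=W


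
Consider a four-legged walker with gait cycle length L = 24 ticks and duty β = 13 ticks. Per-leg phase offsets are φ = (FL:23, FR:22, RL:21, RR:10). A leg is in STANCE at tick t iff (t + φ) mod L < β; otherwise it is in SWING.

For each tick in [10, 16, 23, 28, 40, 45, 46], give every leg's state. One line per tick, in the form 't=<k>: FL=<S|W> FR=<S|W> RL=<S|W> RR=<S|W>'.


t=10: phase=(9,8,7,20) vs β=13 → FL=S FR=S RL=S RR=W
t=16: phase=(15,14,13,2) vs β=13 → FL=W FR=W RL=W RR=S
t=23: phase=(22,21,20,9) vs β=13 → FL=W FR=W RL=W RR=S
t=28: phase=(3,2,1,14) vs β=13 → FL=S FR=S RL=S RR=W
t=40: phase=(15,14,13,2) vs β=13 → FL=W FR=W RL=W RR=S
t=45: phase=(20,19,18,7) vs β=13 → FL=W FR=W RL=W RR=S
t=46: phase=(21,20,19,8) vs β=13 → FL=W FR=W RL=W RR=S

t=10: FL=S FR=S RL=S RR=W
t=16: FL=W FR=W RL=W RR=S
t=23: FL=W FR=W RL=W RR=S
t=28: FL=S FR=S RL=S RR=W
t=40: FL=W FR=W RL=W RR=S
t=45: FL=W FR=W RL=W RR=S
t=46: FL=W FR=W RL=W RR=S


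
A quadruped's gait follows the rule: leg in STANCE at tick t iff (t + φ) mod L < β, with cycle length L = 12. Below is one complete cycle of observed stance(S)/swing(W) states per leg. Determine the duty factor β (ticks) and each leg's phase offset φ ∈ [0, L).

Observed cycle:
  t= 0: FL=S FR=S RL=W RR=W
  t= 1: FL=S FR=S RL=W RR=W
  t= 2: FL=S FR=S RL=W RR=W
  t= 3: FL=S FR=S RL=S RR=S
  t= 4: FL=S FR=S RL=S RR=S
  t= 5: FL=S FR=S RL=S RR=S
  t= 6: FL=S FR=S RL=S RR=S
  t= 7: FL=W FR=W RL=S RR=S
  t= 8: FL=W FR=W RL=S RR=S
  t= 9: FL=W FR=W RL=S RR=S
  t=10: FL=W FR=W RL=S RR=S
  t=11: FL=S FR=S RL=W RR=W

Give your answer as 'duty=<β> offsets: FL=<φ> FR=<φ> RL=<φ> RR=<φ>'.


duty=8 offsets: FL=1 FR=1 RL=9 RR=9

duty β = stance ticks per leg = 8
FL: stance ticks = 8; W→S at t=11 → φ=1
FR: stance ticks = 8; W→S at t=11 → φ=1
RL: stance ticks = 8; W→S at t=3 → φ=9
RR: stance ticks = 8; W→S at t=3 → φ=9


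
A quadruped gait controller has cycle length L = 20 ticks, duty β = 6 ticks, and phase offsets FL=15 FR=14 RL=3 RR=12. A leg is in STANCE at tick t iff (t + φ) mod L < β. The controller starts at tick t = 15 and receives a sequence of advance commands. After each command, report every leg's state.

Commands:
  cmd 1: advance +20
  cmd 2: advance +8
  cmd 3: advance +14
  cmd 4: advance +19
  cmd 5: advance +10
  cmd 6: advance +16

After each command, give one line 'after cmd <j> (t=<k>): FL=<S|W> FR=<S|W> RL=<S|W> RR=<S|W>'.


start t=15: FL=W FR=W RL=W RR=W
cmd 1: advance +20 → t=35, phase=(10,9,18,7) → FL=W FR=W RL=W RR=W
cmd 2: advance +8 → t=43, phase=(18,17,6,15) → FL=W FR=W RL=W RR=W
cmd 3: advance +14 → t=57, phase=(12,11,0,9) → FL=W FR=W RL=S RR=W
cmd 4: advance +19 → t=76, phase=(11,10,19,8) → FL=W FR=W RL=W RR=W
cmd 5: advance +10 → t=86, phase=(1,0,9,18) → FL=S FR=S RL=W RR=W
cmd 6: advance +16 → t=102, phase=(17,16,5,14) → FL=W FR=W RL=S RR=W

after cmd 1 (t=35): FL=W FR=W RL=W RR=W
after cmd 2 (t=43): FL=W FR=W RL=W RR=W
after cmd 3 (t=57): FL=W FR=W RL=S RR=W
after cmd 4 (t=76): FL=W FR=W RL=W RR=W
after cmd 5 (t=86): FL=S FR=S RL=W RR=W
after cmd 6 (t=102): FL=W FR=W RL=S RR=W


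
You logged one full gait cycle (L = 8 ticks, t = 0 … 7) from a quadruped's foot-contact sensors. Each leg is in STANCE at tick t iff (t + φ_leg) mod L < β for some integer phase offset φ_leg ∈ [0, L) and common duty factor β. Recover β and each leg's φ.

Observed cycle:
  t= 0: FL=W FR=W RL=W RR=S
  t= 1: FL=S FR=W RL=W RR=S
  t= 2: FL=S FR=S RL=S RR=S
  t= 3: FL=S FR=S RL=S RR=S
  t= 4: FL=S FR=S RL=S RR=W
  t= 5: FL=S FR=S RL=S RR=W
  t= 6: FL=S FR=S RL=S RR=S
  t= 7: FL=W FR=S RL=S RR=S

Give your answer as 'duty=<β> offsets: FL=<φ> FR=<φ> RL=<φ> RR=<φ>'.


duty β = stance ticks per leg = 6
FL: stance ticks = 6; W→S at t=1 → φ=7
FR: stance ticks = 6; W→S at t=2 → φ=6
RL: stance ticks = 6; W→S at t=2 → φ=6
RR: stance ticks = 6; W→S at t=6 → φ=2

duty=6 offsets: FL=7 FR=6 RL=6 RR=2


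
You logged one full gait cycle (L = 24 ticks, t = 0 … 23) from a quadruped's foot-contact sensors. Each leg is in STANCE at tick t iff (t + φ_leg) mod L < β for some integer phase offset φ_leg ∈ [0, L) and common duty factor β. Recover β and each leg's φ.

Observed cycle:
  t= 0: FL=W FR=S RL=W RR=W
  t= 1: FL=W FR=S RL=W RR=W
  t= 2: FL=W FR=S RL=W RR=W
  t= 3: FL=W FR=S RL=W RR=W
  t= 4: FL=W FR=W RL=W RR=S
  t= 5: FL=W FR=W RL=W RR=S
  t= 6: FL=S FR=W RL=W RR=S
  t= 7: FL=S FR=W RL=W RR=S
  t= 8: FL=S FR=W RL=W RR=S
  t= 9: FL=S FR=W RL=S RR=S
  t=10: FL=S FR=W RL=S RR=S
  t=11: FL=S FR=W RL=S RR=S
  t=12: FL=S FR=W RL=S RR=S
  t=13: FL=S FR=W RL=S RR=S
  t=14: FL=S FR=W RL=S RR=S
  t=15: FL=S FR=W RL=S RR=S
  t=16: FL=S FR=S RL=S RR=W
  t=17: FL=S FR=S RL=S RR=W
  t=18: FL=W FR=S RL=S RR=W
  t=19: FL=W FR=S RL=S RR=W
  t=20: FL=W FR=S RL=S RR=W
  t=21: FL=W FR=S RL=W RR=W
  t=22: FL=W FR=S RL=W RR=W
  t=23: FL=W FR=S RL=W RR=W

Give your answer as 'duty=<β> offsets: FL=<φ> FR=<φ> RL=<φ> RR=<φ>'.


duty=12 offsets: FL=18 FR=8 RL=15 RR=20

duty β = stance ticks per leg = 12
FL: stance ticks = 12; W→S at t=6 → φ=18
FR: stance ticks = 12; W→S at t=16 → φ=8
RL: stance ticks = 12; W→S at t=9 → φ=15
RR: stance ticks = 12; W→S at t=4 → φ=20


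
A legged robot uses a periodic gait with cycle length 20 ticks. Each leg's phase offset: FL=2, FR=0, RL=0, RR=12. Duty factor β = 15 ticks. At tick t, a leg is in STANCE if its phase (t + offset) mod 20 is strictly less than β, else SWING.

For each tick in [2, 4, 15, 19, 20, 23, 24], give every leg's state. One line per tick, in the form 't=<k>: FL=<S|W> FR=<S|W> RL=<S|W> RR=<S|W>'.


t=2: phase=(4,2,2,14) vs β=15 → FL=S FR=S RL=S RR=S
t=4: phase=(6,4,4,16) vs β=15 → FL=S FR=S RL=S RR=W
t=15: phase=(17,15,15,7) vs β=15 → FL=W FR=W RL=W RR=S
t=19: phase=(1,19,19,11) vs β=15 → FL=S FR=W RL=W RR=S
t=20: phase=(2,0,0,12) vs β=15 → FL=S FR=S RL=S RR=S
t=23: phase=(5,3,3,15) vs β=15 → FL=S FR=S RL=S RR=W
t=24: phase=(6,4,4,16) vs β=15 → FL=S FR=S RL=S RR=W

t=2: FL=S FR=S RL=S RR=S
t=4: FL=S FR=S RL=S RR=W
t=15: FL=W FR=W RL=W RR=S
t=19: FL=S FR=W RL=W RR=S
t=20: FL=S FR=S RL=S RR=S
t=23: FL=S FR=S RL=S RR=W
t=24: FL=S FR=S RL=S RR=W


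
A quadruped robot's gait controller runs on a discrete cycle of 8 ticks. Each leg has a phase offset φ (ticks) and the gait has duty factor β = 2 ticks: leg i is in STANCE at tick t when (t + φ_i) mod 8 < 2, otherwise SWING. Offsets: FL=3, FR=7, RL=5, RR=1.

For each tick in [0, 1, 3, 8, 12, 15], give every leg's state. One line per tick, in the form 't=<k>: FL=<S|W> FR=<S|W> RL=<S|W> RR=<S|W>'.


t=0: FL=W FR=W RL=W RR=S
t=1: FL=W FR=S RL=W RR=W
t=3: FL=W FR=W RL=S RR=W
t=8: FL=W FR=W RL=W RR=S
t=12: FL=W FR=W RL=S RR=W
t=15: FL=W FR=W RL=W RR=S

t=0: phase=(3,7,5,1) vs β=2 → FL=W FR=W RL=W RR=S
t=1: phase=(4,0,6,2) vs β=2 → FL=W FR=S RL=W RR=W
t=3: phase=(6,2,0,4) vs β=2 → FL=W FR=W RL=S RR=W
t=8: phase=(3,7,5,1) vs β=2 → FL=W FR=W RL=W RR=S
t=12: phase=(7,3,1,5) vs β=2 → FL=W FR=W RL=S RR=W
t=15: phase=(2,6,4,0) vs β=2 → FL=W FR=W RL=W RR=S


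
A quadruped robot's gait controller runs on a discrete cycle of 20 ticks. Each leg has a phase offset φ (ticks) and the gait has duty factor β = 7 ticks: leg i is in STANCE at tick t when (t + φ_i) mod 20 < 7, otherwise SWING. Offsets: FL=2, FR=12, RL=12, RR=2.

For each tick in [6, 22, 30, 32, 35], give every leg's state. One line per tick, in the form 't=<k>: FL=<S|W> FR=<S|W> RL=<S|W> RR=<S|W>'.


t=6: phase=(8,18,18,8) vs β=7 → FL=W FR=W RL=W RR=W
t=22: phase=(4,14,14,4) vs β=7 → FL=S FR=W RL=W RR=S
t=30: phase=(12,2,2,12) vs β=7 → FL=W FR=S RL=S RR=W
t=32: phase=(14,4,4,14) vs β=7 → FL=W FR=S RL=S RR=W
t=35: phase=(17,7,7,17) vs β=7 → FL=W FR=W RL=W RR=W

t=6: FL=W FR=W RL=W RR=W
t=22: FL=S FR=W RL=W RR=S
t=30: FL=W FR=S RL=S RR=W
t=32: FL=W FR=S RL=S RR=W
t=35: FL=W FR=W RL=W RR=W


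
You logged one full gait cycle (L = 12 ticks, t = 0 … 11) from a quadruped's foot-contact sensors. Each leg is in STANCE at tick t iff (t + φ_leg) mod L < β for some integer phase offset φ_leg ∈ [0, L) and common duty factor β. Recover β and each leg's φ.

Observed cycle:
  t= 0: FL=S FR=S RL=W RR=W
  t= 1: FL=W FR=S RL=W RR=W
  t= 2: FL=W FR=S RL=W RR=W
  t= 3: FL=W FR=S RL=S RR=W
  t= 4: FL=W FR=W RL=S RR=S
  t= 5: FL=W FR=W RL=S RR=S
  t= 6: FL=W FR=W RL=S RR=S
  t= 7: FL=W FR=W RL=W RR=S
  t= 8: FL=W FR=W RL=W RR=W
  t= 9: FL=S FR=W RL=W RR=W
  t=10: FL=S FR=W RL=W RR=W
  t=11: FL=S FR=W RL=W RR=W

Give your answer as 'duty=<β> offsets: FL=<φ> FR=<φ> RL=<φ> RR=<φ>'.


duty β = stance ticks per leg = 4
FL: stance ticks = 4; W→S at t=9 → φ=3
FR: stance ticks = 4; W→S at t=0 → φ=0
RL: stance ticks = 4; W→S at t=3 → φ=9
RR: stance ticks = 4; W→S at t=4 → φ=8

duty=4 offsets: FL=3 FR=0 RL=9 RR=8


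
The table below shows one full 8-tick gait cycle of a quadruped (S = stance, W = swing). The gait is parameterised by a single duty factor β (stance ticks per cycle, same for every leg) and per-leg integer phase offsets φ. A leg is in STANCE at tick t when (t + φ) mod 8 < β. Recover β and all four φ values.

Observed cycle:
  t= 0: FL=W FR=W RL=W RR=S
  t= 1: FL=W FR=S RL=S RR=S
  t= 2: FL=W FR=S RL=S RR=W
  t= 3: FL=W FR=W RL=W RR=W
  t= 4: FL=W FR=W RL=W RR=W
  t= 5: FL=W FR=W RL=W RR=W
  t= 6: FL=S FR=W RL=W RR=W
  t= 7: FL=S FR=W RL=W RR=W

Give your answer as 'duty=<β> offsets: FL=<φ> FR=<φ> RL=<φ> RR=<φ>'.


duty=2 offsets: FL=2 FR=7 RL=7 RR=0

duty β = stance ticks per leg = 2
FL: stance ticks = 2; W→S at t=6 → φ=2
FR: stance ticks = 2; W→S at t=1 → φ=7
RL: stance ticks = 2; W→S at t=1 → φ=7
RR: stance ticks = 2; W→S at t=0 → φ=0


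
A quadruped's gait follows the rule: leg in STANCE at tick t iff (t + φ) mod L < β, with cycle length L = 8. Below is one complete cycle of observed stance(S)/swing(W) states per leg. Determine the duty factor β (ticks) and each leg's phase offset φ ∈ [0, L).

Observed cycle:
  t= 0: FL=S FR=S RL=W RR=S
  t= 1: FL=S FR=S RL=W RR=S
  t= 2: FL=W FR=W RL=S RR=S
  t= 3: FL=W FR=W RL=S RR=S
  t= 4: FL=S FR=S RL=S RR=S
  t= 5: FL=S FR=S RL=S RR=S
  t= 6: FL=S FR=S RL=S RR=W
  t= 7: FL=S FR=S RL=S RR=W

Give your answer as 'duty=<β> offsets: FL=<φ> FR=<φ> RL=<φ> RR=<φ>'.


duty β = stance ticks per leg = 6
FL: stance ticks = 6; W→S at t=4 → φ=4
FR: stance ticks = 6; W→S at t=4 → φ=4
RL: stance ticks = 6; W→S at t=2 → φ=6
RR: stance ticks = 6; W→S at t=0 → φ=0

duty=6 offsets: FL=4 FR=4 RL=6 RR=0


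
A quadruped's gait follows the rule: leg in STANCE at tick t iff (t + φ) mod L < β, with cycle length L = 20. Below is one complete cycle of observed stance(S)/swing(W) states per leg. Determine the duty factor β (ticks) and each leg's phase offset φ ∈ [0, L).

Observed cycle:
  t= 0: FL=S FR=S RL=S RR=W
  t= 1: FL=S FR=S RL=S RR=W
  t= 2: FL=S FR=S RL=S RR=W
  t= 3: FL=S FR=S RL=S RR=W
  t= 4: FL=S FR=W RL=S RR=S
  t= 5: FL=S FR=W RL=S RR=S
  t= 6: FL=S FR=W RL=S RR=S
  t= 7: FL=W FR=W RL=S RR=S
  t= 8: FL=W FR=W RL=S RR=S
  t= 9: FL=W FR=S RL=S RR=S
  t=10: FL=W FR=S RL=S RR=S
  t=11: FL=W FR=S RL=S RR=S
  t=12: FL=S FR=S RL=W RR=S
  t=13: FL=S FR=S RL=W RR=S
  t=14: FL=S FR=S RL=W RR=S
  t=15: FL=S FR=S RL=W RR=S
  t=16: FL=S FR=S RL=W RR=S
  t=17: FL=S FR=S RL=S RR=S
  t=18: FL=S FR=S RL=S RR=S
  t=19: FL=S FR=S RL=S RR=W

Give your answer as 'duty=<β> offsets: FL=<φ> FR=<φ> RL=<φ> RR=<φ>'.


duty=15 offsets: FL=8 FR=11 RL=3 RR=16

duty β = stance ticks per leg = 15
FL: stance ticks = 15; W→S at t=12 → φ=8
FR: stance ticks = 15; W→S at t=9 → φ=11
RL: stance ticks = 15; W→S at t=17 → φ=3
RR: stance ticks = 15; W→S at t=4 → φ=16


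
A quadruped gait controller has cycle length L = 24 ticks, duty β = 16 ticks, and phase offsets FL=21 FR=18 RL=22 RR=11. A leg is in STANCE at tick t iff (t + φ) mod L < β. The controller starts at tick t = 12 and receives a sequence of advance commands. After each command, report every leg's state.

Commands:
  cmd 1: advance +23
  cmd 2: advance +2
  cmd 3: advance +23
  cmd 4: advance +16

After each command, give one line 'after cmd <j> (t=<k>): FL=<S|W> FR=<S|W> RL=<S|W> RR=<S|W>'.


after cmd 1 (t=35): FL=S FR=S RL=S RR=W
after cmd 2 (t=37): FL=S FR=S RL=S RR=S
after cmd 3 (t=60): FL=S FR=S RL=S RR=W
after cmd 4 (t=76): FL=S FR=W RL=S RR=S

start t=12: FL=S FR=S RL=S RR=W
cmd 1: advance +23 → t=35, phase=(8,5,9,22) → FL=S FR=S RL=S RR=W
cmd 2: advance +2 → t=37, phase=(10,7,11,0) → FL=S FR=S RL=S RR=S
cmd 3: advance +23 → t=60, phase=(9,6,10,23) → FL=S FR=S RL=S RR=W
cmd 4: advance +16 → t=76, phase=(1,22,2,15) → FL=S FR=W RL=S RR=S


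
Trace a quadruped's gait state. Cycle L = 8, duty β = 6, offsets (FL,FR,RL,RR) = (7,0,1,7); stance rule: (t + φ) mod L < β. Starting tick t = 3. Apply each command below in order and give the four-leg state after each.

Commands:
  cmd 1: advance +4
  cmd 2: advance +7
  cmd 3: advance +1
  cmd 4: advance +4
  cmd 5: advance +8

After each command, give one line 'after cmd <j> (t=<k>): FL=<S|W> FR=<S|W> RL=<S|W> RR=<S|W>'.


start t=3: FL=S FR=S RL=S RR=S
cmd 1: advance +4 → t=7, phase=(6,7,0,6) → FL=W FR=W RL=S RR=W
cmd 2: advance +7 → t=14, phase=(5,6,7,5) → FL=S FR=W RL=W RR=S
cmd 3: advance +1 → t=15, phase=(6,7,0,6) → FL=W FR=W RL=S RR=W
cmd 4: advance +4 → t=19, phase=(2,3,4,2) → FL=S FR=S RL=S RR=S
cmd 5: advance +8 → t=27, phase=(2,3,4,2) → FL=S FR=S RL=S RR=S

after cmd 1 (t=7): FL=W FR=W RL=S RR=W
after cmd 2 (t=14): FL=S FR=W RL=W RR=S
after cmd 3 (t=15): FL=W FR=W RL=S RR=W
after cmd 4 (t=19): FL=S FR=S RL=S RR=S
after cmd 5 (t=27): FL=S FR=S RL=S RR=S


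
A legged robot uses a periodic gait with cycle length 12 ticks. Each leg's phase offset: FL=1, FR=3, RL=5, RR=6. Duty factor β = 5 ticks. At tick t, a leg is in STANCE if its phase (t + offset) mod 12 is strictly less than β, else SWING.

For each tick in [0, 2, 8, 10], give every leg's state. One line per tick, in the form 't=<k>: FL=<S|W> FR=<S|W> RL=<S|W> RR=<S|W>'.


t=0: phase=(1,3,5,6) vs β=5 → FL=S FR=S RL=W RR=W
t=2: phase=(3,5,7,8) vs β=5 → FL=S FR=W RL=W RR=W
t=8: phase=(9,11,1,2) vs β=5 → FL=W FR=W RL=S RR=S
t=10: phase=(11,1,3,4) vs β=5 → FL=W FR=S RL=S RR=S

t=0: FL=S FR=S RL=W RR=W
t=2: FL=S FR=W RL=W RR=W
t=8: FL=W FR=W RL=S RR=S
t=10: FL=W FR=S RL=S RR=S


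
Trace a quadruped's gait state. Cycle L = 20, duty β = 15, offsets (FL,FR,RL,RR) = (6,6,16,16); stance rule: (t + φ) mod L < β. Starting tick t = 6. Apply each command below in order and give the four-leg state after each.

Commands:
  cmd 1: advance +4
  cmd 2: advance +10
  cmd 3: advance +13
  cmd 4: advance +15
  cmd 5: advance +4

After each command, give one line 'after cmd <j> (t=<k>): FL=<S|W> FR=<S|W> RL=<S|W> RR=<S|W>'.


start t=6: FL=S FR=S RL=S RR=S
cmd 1: advance +4 → t=10, phase=(16,16,6,6) → FL=W FR=W RL=S RR=S
cmd 2: advance +10 → t=20, phase=(6,6,16,16) → FL=S FR=S RL=W RR=W
cmd 3: advance +13 → t=33, phase=(19,19,9,9) → FL=W FR=W RL=S RR=S
cmd 4: advance +15 → t=48, phase=(14,14,4,4) → FL=S FR=S RL=S RR=S
cmd 5: advance +4 → t=52, phase=(18,18,8,8) → FL=W FR=W RL=S RR=S

after cmd 1 (t=10): FL=W FR=W RL=S RR=S
after cmd 2 (t=20): FL=S FR=S RL=W RR=W
after cmd 3 (t=33): FL=W FR=W RL=S RR=S
after cmd 4 (t=48): FL=S FR=S RL=S RR=S
after cmd 5 (t=52): FL=W FR=W RL=S RR=S


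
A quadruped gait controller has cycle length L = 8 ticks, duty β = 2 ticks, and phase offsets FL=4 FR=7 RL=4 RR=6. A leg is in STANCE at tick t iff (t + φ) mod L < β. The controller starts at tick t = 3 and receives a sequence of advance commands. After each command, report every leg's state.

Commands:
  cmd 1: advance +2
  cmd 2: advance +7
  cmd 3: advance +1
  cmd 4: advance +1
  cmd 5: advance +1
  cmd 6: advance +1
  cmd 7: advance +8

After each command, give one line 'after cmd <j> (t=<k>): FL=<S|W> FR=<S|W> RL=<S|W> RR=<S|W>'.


start t=3: FL=W FR=W RL=W RR=S
cmd 1: advance +2 → t=5, phase=(1,4,1,3) → FL=S FR=W RL=S RR=W
cmd 2: advance +7 → t=12, phase=(0,3,0,2) → FL=S FR=W RL=S RR=W
cmd 3: advance +1 → t=13, phase=(1,4,1,3) → FL=S FR=W RL=S RR=W
cmd 4: advance +1 → t=14, phase=(2,5,2,4) → FL=W FR=W RL=W RR=W
cmd 5: advance +1 → t=15, phase=(3,6,3,5) → FL=W FR=W RL=W RR=W
cmd 6: advance +1 → t=16, phase=(4,7,4,6) → FL=W FR=W RL=W RR=W
cmd 7: advance +8 → t=24, phase=(4,7,4,6) → FL=W FR=W RL=W RR=W

after cmd 1 (t=5): FL=S FR=W RL=S RR=W
after cmd 2 (t=12): FL=S FR=W RL=S RR=W
after cmd 3 (t=13): FL=S FR=W RL=S RR=W
after cmd 4 (t=14): FL=W FR=W RL=W RR=W
after cmd 5 (t=15): FL=W FR=W RL=W RR=W
after cmd 6 (t=16): FL=W FR=W RL=W RR=W
after cmd 7 (t=24): FL=W FR=W RL=W RR=W


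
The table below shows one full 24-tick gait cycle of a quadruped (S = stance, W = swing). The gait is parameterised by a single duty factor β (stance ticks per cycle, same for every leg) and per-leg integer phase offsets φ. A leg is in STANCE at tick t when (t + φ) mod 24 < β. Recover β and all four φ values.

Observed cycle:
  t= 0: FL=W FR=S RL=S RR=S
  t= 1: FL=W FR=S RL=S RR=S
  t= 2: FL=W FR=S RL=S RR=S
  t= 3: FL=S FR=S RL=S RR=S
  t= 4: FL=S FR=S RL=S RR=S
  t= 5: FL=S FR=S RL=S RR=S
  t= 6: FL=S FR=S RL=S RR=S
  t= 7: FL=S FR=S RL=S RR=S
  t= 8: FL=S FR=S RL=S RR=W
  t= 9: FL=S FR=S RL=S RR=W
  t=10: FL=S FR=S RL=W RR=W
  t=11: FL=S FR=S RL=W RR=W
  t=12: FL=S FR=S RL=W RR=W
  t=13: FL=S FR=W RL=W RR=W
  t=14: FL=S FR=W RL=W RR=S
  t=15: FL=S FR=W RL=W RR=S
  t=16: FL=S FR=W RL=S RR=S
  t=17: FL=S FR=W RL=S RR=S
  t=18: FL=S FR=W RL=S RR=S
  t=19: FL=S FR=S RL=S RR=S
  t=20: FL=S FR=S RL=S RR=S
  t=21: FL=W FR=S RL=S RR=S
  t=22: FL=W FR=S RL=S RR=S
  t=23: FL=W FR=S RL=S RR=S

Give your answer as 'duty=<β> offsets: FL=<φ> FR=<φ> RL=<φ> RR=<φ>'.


duty β = stance ticks per leg = 18
FL: stance ticks = 18; W→S at t=3 → φ=21
FR: stance ticks = 18; W→S at t=19 → φ=5
RL: stance ticks = 18; W→S at t=16 → φ=8
RR: stance ticks = 18; W→S at t=14 → φ=10

duty=18 offsets: FL=21 FR=5 RL=8 RR=10


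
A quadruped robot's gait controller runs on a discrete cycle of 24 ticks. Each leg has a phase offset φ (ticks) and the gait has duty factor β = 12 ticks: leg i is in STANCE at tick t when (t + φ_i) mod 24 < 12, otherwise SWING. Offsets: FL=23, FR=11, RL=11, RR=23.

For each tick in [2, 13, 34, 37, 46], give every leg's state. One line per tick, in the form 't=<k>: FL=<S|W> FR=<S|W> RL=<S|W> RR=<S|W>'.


t=2: phase=(1,13,13,1) vs β=12 → FL=S FR=W RL=W RR=S
t=13: phase=(12,0,0,12) vs β=12 → FL=W FR=S RL=S RR=W
t=34: phase=(9,21,21,9) vs β=12 → FL=S FR=W RL=W RR=S
t=37: phase=(12,0,0,12) vs β=12 → FL=W FR=S RL=S RR=W
t=46: phase=(21,9,9,21) vs β=12 → FL=W FR=S RL=S RR=W

t=2: FL=S FR=W RL=W RR=S
t=13: FL=W FR=S RL=S RR=W
t=34: FL=S FR=W RL=W RR=S
t=37: FL=W FR=S RL=S RR=W
t=46: FL=W FR=S RL=S RR=W


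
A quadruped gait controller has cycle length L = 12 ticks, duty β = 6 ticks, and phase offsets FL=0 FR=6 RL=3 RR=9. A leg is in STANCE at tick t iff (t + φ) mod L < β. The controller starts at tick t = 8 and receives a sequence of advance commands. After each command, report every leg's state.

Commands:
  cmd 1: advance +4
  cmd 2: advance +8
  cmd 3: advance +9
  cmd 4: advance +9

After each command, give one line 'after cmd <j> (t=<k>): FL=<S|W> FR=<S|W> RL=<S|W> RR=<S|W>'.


start t=8: FL=W FR=S RL=W RR=S
cmd 1: advance +4 → t=12, phase=(0,6,3,9) → FL=S FR=W RL=S RR=W
cmd 2: advance +8 → t=20, phase=(8,2,11,5) → FL=W FR=S RL=W RR=S
cmd 3: advance +9 → t=29, phase=(5,11,8,2) → FL=S FR=W RL=W RR=S
cmd 4: advance +9 → t=38, phase=(2,8,5,11) → FL=S FR=W RL=S RR=W

after cmd 1 (t=12): FL=S FR=W RL=S RR=W
after cmd 2 (t=20): FL=W FR=S RL=W RR=S
after cmd 3 (t=29): FL=S FR=W RL=W RR=S
after cmd 4 (t=38): FL=S FR=W RL=S RR=W


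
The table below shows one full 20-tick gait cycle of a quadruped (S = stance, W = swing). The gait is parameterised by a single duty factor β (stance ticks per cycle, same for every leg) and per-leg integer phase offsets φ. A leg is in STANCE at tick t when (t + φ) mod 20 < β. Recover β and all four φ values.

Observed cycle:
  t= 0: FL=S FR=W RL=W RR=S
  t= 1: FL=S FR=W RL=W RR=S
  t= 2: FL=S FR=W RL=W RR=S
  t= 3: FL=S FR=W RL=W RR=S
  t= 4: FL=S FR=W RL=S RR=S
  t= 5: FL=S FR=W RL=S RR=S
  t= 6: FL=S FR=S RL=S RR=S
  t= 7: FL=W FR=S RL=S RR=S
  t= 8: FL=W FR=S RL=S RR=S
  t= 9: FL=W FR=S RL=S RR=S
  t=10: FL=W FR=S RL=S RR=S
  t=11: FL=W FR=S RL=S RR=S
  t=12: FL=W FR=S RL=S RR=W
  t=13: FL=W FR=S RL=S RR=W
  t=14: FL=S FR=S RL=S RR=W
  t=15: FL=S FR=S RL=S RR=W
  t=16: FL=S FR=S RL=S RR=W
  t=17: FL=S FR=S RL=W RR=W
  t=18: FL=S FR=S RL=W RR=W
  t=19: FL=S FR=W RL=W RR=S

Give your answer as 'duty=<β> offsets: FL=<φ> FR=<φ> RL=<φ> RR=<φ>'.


duty β = stance ticks per leg = 13
FL: stance ticks = 13; W→S at t=14 → φ=6
FR: stance ticks = 13; W→S at t=6 → φ=14
RL: stance ticks = 13; W→S at t=4 → φ=16
RR: stance ticks = 13; W→S at t=19 → φ=1

duty=13 offsets: FL=6 FR=14 RL=16 RR=1


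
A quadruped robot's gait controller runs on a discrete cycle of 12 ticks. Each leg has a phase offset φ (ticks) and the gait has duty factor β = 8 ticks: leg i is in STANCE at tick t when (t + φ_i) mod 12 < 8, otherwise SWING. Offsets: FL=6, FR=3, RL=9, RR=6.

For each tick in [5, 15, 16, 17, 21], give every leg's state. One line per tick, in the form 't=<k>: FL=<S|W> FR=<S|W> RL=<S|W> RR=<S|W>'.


t=5: phase=(11,8,2,11) vs β=8 → FL=W FR=W RL=S RR=W
t=15: phase=(9,6,0,9) vs β=8 → FL=W FR=S RL=S RR=W
t=16: phase=(10,7,1,10) vs β=8 → FL=W FR=S RL=S RR=W
t=17: phase=(11,8,2,11) vs β=8 → FL=W FR=W RL=S RR=W
t=21: phase=(3,0,6,3) vs β=8 → FL=S FR=S RL=S RR=S

t=5: FL=W FR=W RL=S RR=W
t=15: FL=W FR=S RL=S RR=W
t=16: FL=W FR=S RL=S RR=W
t=17: FL=W FR=W RL=S RR=W
t=21: FL=S FR=S RL=S RR=S
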